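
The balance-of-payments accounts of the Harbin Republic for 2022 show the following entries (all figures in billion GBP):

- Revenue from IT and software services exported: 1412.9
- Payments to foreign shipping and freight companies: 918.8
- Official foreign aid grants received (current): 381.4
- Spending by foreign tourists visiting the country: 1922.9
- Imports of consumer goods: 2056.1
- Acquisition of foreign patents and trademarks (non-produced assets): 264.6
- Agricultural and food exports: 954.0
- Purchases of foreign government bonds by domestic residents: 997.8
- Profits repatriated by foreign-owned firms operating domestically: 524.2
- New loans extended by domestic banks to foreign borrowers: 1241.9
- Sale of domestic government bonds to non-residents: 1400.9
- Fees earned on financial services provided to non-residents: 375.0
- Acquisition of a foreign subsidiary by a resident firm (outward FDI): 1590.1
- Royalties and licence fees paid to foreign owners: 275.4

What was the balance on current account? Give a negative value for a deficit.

1271.7

Goods: -2056.1 + 954.0 = -1102.1
Services: 1922.9 - 275.4 - 918.8 + 1412.9 + 375.0 = 2516.6
Primary income: -524.2
Secondary income: 381.4
Current account = (-1102.1) + 2516.6 + (-524.2) + 381.4 = 1271.7
(Excluded from the current account — capital account: acquisition of foreign patents and trademarks (non-produced assets) 264.6; financial account: purchases of foreign government bonds by domestic residents 997.8, new loans extended by domestic banks to foreign borrowers 1241.9, sale of domestic government bonds to non-residents 1400.9, acquisition of a foreign subsidiary by a resident firm (outward FDI) 1590.1.)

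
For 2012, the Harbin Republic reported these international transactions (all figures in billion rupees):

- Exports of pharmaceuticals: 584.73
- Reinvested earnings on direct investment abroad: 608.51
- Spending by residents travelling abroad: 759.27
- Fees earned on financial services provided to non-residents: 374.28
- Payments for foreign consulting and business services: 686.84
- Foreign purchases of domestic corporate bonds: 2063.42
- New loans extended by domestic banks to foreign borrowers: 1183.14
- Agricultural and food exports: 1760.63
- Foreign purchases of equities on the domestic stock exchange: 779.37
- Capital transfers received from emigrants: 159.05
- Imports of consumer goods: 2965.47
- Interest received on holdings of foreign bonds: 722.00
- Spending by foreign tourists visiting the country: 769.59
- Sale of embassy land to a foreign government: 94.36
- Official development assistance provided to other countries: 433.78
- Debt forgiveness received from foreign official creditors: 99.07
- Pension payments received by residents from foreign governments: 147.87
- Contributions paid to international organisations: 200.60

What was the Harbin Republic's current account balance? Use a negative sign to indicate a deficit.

-78.35

Goods: 584.73 - 2965.47 + 1760.63 = -620.11
Services: 769.59 + 374.28 - 759.27 - 686.84 = -302.24
Primary income: 608.51 + 722.00 = 1330.51
Secondary income: 147.87 - 200.60 - 433.78 = -486.51
Current account = (-620.11) + (-302.24) + 1330.51 + (-486.51) = -78.35
(Excluded from the current account — financial account: foreign purchases of domestic corporate bonds 2063.42, new loans extended by domestic banks to foreign borrowers 1183.14, foreign purchases of equities on the domestic stock exchange 779.37; capital account: capital transfers received from emigrants 159.05, sale of embassy land to a foreign government 94.36, debt forgiveness received from foreign official creditors 99.07.)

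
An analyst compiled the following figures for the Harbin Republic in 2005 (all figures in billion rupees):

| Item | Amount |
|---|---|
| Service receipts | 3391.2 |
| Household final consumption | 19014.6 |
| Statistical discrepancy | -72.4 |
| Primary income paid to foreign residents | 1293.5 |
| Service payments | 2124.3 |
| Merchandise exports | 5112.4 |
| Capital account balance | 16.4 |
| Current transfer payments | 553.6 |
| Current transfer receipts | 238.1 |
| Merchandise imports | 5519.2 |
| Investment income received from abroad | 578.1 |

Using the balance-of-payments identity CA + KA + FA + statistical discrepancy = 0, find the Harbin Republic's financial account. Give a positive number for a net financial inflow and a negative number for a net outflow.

226.8

Goods balance = 5112.4 - 5519.2 = -406.8
Services balance = 3391.2 - 2124.3 = 1266.9
Trade balance (goods + services) = -406.8 + 1266.9 = 860.1
Net primary income = 578.1 - 1293.5 = -715.4
Net secondary income = 238.1 - 553.6 = -315.5
Current account = 860.1 + (-715.4) + (-315.5) = -170.8
Financial account = -(-170.8 + 16.4 + (-72.4)) = 226.8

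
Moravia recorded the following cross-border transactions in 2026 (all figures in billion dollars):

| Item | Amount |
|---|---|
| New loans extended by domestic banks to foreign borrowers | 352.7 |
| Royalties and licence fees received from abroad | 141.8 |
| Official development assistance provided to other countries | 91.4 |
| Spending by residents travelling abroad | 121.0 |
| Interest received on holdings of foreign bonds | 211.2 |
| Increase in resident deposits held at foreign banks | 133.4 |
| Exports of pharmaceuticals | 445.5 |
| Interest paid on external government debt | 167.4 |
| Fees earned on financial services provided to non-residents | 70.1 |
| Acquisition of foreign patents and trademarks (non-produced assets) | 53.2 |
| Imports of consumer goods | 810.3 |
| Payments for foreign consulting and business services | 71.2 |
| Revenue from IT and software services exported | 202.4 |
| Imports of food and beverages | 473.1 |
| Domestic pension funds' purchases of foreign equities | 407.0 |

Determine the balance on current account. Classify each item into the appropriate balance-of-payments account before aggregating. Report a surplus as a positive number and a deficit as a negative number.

-663.4

Goods: -473.1 + 445.5 - 810.3 = -837.9
Services: 70.1 + 141.8 - 71.2 + 202.4 - 121.0 = 222.1
Primary income: -167.4 + 211.2 = 43.8
Secondary income: -91.4
Current account = (-837.9) + 222.1 + 43.8 + (-91.4) = -663.4
(Excluded from the current account — financial account: new loans extended by domestic banks to foreign borrowers 352.7, increase in resident deposits held at foreign banks 133.4, domestic pension funds' purchases of foreign equities 407.0; capital account: acquisition of foreign patents and trademarks (non-produced assets) 53.2.)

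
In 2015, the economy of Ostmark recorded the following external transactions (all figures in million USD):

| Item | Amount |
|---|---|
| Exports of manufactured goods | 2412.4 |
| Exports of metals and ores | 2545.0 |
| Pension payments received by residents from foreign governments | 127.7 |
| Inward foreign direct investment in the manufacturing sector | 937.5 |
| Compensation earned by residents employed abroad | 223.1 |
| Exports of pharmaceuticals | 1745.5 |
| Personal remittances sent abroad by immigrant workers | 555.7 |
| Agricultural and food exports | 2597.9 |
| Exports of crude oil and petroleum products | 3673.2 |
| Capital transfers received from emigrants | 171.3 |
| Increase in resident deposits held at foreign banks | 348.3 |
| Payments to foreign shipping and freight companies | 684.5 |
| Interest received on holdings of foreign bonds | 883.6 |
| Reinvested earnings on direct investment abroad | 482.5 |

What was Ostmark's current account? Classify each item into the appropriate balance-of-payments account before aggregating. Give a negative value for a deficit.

13450.7

Goods: 2597.9 + 1745.5 + 2545.0 + 2412.4 + 3673.2 = 12974.0
Services: -684.5
Primary income: 223.1 + 883.6 + 482.5 = 1589.2
Secondary income: -555.7 + 127.7 = -428.0
Current account = 12974.0 + (-684.5) + 1589.2 + (-428.0) = 13450.7
(Excluded from the current account — financial account: inward foreign direct investment in the manufacturing sector 937.5, increase in resident deposits held at foreign banks 348.3; capital account: capital transfers received from emigrants 171.3.)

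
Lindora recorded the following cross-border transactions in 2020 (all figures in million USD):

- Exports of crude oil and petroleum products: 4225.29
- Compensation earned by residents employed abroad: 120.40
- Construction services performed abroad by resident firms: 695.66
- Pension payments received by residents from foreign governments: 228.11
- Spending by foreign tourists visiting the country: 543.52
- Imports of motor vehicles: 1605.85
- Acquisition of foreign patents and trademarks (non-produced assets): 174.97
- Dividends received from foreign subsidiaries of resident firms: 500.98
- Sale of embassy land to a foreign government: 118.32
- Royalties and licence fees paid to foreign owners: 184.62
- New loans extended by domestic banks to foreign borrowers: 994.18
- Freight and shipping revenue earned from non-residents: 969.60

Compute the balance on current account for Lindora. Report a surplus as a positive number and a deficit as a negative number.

5493.09

Goods: -1605.85 + 4225.29 = 2619.44
Services: 543.52 - 184.62 + 695.66 + 969.60 = 2024.16
Primary income: 120.40 + 500.98 = 621.38
Secondary income: 228.11
Current account = 2619.44 + 2024.16 + 621.38 + 228.11 = 5493.09
(Excluded from the current account — capital account: acquisition of foreign patents and trademarks (non-produced assets) 174.97, sale of embassy land to a foreign government 118.32; financial account: new loans extended by domestic banks to foreign borrowers 994.18.)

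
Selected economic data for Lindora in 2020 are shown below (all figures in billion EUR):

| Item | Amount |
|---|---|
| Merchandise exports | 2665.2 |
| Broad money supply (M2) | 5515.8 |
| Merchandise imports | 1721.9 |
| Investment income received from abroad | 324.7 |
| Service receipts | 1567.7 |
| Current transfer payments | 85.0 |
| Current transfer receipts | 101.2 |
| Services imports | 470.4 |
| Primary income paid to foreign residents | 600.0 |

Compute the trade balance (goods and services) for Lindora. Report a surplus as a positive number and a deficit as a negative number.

Goods balance = 2665.2 - 1721.9 = 943.3
Services balance = 1567.7 - 470.4 = 1097.3
Trade balance (goods + services) = 943.3 + 1097.3 = 2040.6

2040.6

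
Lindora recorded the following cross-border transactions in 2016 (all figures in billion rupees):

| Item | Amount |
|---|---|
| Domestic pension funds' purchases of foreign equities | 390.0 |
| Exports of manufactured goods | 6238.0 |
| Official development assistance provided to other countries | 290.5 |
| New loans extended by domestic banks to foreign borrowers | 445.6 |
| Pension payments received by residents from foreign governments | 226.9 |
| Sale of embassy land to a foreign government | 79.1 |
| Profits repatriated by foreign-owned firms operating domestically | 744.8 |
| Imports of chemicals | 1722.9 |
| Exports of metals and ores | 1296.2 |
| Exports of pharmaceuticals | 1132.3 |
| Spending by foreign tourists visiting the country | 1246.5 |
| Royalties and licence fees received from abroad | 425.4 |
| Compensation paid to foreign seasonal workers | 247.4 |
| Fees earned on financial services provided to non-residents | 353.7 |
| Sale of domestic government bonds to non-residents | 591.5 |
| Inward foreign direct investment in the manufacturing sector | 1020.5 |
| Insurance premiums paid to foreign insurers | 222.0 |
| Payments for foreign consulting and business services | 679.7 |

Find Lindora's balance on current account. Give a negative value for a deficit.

Goods: 1132.3 + 1296.2 + 6238.0 - 1722.9 = 6943.6
Services: 1246.5 - 222.0 + 353.7 + 425.4 - 679.7 = 1123.9
Primary income: -247.4 - 744.8 = -992.2
Secondary income: -290.5 + 226.9 = -63.6
Current account = 6943.6 + 1123.9 + (-992.2) + (-63.6) = 7011.7
(Excluded from the current account — financial account: domestic pension funds' purchases of foreign equities 390.0, new loans extended by domestic banks to foreign borrowers 445.6, sale of domestic government bonds to non-residents 591.5, inward foreign direct investment in the manufacturing sector 1020.5; capital account: sale of embassy land to a foreign government 79.1.)

7011.7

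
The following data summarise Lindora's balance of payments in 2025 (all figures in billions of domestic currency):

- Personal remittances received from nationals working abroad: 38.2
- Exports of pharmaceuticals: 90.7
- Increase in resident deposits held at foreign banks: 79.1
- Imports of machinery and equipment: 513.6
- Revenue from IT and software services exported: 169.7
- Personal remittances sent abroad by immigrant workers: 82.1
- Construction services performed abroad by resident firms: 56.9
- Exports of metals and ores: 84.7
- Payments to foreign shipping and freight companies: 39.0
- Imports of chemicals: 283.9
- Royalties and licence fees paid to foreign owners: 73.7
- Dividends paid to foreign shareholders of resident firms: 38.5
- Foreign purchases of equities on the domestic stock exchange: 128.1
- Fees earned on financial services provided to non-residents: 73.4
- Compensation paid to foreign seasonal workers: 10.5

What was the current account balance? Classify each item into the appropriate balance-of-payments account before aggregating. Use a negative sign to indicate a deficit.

Goods: 84.7 - 513.6 - 283.9 + 90.7 = -622.1
Services: 169.7 - 73.7 + 73.4 + 56.9 - 39.0 = 187.3
Primary income: -10.5 - 38.5 = -49.0
Secondary income: 38.2 - 82.1 = -43.9
Current account = (-622.1) + 187.3 + (-49.0) + (-43.9) = -527.7
(Excluded from the current account — financial account: increase in resident deposits held at foreign banks 79.1, foreign purchases of equities on the domestic stock exchange 128.1.)

-527.7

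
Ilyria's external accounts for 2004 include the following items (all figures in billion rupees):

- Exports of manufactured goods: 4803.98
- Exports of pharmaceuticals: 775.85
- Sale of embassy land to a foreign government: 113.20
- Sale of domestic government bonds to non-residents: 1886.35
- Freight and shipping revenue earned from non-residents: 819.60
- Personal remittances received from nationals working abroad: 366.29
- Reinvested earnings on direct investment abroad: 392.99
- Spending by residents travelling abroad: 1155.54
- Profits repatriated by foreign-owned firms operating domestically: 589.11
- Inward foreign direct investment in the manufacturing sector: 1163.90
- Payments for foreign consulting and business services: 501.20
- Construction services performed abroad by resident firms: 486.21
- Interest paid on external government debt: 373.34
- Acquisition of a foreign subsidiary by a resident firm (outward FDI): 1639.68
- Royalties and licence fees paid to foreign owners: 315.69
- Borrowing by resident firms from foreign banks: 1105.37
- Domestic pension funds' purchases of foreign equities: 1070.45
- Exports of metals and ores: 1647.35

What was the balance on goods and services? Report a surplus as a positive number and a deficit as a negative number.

Goods: 1647.35 + 4803.98 + 775.85 = 7227.18
Services: -501.20 + 819.60 - 1155.54 + 486.21 - 315.69 = -666.62
Trade balance = 7227.18 + (-666.62) = 6560.56
(Excluded from the trade balance — capital account: sale of embassy land to a foreign government 113.20; financial account: sale of domestic government bonds to non-residents 1886.35, inward foreign direct investment in the manufacturing sector 1163.90, acquisition of a foreign subsidiary by a resident firm (outward FDI) 1639.68, borrowing by resident firms from foreign banks 1105.37, domestic pension funds' purchases of foreign equities 1070.45; secondary income: personal remittances received from nationals working abroad 366.29; primary income: reinvested earnings on direct investment abroad 392.99, profits repatriated by foreign-owned firms operating domestically 589.11, interest paid on external government debt 373.34.)

6560.56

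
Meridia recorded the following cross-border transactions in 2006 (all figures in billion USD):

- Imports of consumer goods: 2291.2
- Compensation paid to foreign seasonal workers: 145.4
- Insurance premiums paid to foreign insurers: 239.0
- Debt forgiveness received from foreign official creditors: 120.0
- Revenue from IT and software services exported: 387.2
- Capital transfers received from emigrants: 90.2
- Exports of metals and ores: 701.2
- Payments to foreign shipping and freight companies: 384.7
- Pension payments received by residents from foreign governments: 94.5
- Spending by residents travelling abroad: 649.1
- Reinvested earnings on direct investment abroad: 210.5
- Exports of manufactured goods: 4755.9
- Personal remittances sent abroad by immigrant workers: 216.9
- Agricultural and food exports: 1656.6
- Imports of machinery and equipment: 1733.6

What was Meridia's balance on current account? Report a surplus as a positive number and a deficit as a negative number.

2146.0

Goods: 701.2 - 1733.6 - 2291.2 + 1656.6 + 4755.9 = 3088.9
Services: -649.1 - 239.0 + 387.2 - 384.7 = -885.6
Primary income: 210.5 - 145.4 = 65.1
Secondary income: 94.5 - 216.9 = -122.4
Current account = 3088.9 + (-885.6) + 65.1 + (-122.4) = 2146.0
(Excluded from the current account — capital account: debt forgiveness received from foreign official creditors 120.0, capital transfers received from emigrants 90.2.)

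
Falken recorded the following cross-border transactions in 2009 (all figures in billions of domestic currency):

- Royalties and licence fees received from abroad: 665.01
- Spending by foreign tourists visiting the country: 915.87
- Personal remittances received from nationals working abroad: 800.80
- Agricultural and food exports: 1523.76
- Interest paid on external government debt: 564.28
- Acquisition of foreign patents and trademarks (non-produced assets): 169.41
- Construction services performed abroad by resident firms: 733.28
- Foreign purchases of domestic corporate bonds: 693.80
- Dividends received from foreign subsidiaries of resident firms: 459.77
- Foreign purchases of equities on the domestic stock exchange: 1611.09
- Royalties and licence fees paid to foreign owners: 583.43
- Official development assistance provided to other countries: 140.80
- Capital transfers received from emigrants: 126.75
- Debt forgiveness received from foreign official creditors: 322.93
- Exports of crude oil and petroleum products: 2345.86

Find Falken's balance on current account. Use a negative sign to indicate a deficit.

6155.84

Goods: 2345.86 + 1523.76 = 3869.62
Services: -583.43 + 665.01 + 915.87 + 733.28 = 1730.73
Primary income: 459.77 - 564.28 = -104.51
Secondary income: 800.80 - 140.80 = 660.00
Current account = 3869.62 + 1730.73 + (-104.51) + 660.00 = 6155.84
(Excluded from the current account — capital account: acquisition of foreign patents and trademarks (non-produced assets) 169.41, capital transfers received from emigrants 126.75, debt forgiveness received from foreign official creditors 322.93; financial account: foreign purchases of domestic corporate bonds 693.80, foreign purchases of equities on the domestic stock exchange 1611.09.)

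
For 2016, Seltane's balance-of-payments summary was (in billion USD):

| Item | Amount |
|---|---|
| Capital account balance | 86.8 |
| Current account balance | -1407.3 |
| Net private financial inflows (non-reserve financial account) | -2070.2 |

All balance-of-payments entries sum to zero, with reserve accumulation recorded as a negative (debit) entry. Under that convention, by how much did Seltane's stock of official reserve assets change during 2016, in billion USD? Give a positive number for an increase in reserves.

-3390.7

Official reserve transactions balance = -((-1407.3) + 86.8 + (-2070.2)) = 3390.7
An accumulation of reserves is recorded as a debit (negative entry), so the change in the stock of reserves is the negative of that balance.
Change in official reserves = -(3390.7) = -3390.7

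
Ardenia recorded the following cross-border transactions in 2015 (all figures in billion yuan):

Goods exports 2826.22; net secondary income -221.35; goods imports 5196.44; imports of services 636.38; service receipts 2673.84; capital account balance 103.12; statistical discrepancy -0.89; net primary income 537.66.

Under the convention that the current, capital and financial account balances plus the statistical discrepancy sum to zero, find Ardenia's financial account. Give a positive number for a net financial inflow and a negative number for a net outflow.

Goods balance = 2826.22 - 5196.44 = -2370.22
Services balance = 2673.84 - 636.38 = 2037.46
Trade balance (goods + services) = -2370.22 + 2037.46 = -332.76
Net primary income = 537.66
Net secondary income = -221.35
Current account = -332.76 + 537.66 + (-221.35) = -16.45
Financial account = -(-16.45 + 103.12 + (-0.89)) = -85.78

-85.78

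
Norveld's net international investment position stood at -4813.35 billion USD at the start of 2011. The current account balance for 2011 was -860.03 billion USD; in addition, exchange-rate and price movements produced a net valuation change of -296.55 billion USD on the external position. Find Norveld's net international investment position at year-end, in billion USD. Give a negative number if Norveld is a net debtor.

-5969.93

Change in NIIP = current account + net valuation change = -860.03 + (-296.55) = -1156.58
End-of-year NIIP = -4813.35 + (-1156.58) = -5969.93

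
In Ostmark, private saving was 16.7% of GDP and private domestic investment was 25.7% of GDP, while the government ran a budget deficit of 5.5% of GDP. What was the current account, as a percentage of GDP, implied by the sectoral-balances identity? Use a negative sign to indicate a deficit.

-14.5

By the sectoral-balances identity, CA = (S_private - I) + (T - G).
Private balance = 16.7 - 25.7 = -9.0
Government balance (T - G) = -5.5
CA = -9.0 + (-5.5) = -14.5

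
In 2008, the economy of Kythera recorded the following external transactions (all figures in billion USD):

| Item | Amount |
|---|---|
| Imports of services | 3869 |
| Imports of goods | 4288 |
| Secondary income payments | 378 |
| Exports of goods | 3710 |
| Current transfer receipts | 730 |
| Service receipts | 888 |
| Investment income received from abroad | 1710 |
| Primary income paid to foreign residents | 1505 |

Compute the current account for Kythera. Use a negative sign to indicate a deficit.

Goods balance = 3710 - 4288 = -578
Services balance = 888 - 3869 = -2981
Trade balance (goods + services) = -578 + (-2981) = -3559
Net primary income = 1710 - 1505 = 205
Net secondary income = 730 - 378 = 352
Current account = -3559 + 205 + 352 = -3002

-3002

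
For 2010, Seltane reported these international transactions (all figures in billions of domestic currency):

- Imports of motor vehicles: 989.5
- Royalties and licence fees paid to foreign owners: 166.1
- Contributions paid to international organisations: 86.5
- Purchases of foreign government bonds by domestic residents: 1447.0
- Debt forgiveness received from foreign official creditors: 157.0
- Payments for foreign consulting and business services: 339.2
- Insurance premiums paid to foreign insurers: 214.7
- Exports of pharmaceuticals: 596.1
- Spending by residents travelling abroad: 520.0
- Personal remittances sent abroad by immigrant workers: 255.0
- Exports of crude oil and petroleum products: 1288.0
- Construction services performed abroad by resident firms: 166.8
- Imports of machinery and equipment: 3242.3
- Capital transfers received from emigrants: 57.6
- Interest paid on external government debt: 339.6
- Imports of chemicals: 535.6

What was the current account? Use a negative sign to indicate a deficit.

Goods: -3242.3 - 535.6 - 989.5 + 596.1 + 1288.0 = -2883.3
Services: 166.8 - 214.7 - 166.1 - 339.2 - 520.0 = -1073.2
Primary income: -339.6
Secondary income: -86.5 - 255.0 = -341.5
Current account = (-2883.3) + (-1073.2) + (-339.6) + (-341.5) = -4637.6
(Excluded from the current account — financial account: purchases of foreign government bonds by domestic residents 1447.0; capital account: debt forgiveness received from foreign official creditors 157.0, capital transfers received from emigrants 57.6.)

-4637.6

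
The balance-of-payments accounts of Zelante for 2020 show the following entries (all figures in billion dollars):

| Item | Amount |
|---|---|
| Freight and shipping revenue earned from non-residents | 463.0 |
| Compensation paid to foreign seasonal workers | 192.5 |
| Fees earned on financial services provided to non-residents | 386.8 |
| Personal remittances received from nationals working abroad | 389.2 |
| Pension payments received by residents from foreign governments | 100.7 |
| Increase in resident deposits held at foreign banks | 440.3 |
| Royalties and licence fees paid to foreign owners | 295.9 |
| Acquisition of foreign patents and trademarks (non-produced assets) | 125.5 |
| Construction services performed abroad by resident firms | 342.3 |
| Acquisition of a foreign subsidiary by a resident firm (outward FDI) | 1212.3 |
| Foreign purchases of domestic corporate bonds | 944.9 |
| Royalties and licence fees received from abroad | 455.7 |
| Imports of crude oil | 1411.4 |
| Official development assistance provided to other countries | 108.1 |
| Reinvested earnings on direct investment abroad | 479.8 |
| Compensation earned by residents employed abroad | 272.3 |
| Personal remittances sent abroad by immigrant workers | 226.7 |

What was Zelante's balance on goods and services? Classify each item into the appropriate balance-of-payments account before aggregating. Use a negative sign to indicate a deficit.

Goods: -1411.4
Services: 463.0 + 342.3 - 295.9 + 455.7 + 386.8 = 1351.9
Trade balance = -1411.4 + 1351.9 = -59.5
(Excluded from the trade balance — primary income: compensation paid to foreign seasonal workers 192.5, reinvested earnings on direct investment abroad 479.8, compensation earned by residents employed abroad 272.3; secondary income: personal remittances received from nationals working abroad 389.2, pension payments received by residents from foreign governments 100.7, official development assistance provided to other countries 108.1, personal remittances sent abroad by immigrant workers 226.7; financial account: increase in resident deposits held at foreign banks 440.3, acquisition of a foreign subsidiary by a resident firm (outward FDI) 1212.3, foreign purchases of domestic corporate bonds 944.9; capital account: acquisition of foreign patents and trademarks (non-produced assets) 125.5.)

-59.5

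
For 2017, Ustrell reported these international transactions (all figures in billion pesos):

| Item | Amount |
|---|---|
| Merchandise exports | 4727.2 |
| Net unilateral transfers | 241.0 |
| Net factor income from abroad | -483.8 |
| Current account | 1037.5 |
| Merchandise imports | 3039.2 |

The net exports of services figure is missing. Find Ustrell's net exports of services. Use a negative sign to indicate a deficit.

-407.7

Current account = goods balance + services balance + net primary income + net secondary income
Sum of the known components = 1445.2
Net exports of services = CA - (known components) = 1037.5 - 1445.2 = -407.7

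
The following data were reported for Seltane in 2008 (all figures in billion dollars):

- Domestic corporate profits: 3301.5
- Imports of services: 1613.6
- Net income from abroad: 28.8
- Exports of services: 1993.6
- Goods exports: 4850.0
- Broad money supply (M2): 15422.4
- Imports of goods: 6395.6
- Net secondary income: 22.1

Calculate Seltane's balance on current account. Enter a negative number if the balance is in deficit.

Goods balance = 4850.0 - 6395.6 = -1545.6
Services balance = 1993.6 - 1613.6 = 380.0
Trade balance (goods + services) = -1545.6 + 380.0 = -1165.6
Net primary income = 28.8
Net secondary income = 22.1
Current account = -1165.6 + 28.8 + 22.1 = -1114.7

-1114.7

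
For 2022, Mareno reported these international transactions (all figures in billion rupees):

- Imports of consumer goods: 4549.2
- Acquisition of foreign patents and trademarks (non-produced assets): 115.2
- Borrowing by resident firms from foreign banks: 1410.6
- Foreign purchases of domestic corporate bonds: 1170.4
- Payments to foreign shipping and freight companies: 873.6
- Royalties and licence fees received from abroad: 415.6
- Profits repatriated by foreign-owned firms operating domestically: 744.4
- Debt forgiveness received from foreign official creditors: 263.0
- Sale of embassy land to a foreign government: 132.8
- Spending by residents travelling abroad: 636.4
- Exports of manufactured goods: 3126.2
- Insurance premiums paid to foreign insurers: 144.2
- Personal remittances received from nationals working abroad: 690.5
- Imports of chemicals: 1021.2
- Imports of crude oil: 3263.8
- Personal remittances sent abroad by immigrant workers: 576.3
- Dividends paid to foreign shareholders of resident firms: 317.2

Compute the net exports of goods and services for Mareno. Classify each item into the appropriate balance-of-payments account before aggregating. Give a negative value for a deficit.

-6946.6

Goods: 3126.2 - 3263.8 - 1021.2 - 4549.2 = -5708.0
Services: -144.2 + 415.6 - 636.4 - 873.6 = -1238.6
Trade balance = -5708.0 + (-1238.6) = -6946.6
(Excluded from the trade balance — capital account: acquisition of foreign patents and trademarks (non-produced assets) 115.2, debt forgiveness received from foreign official creditors 263.0, sale of embassy land to a foreign government 132.8; financial account: borrowing by resident firms from foreign banks 1410.6, foreign purchases of domestic corporate bonds 1170.4; primary income: profits repatriated by foreign-owned firms operating domestically 744.4, dividends paid to foreign shareholders of resident firms 317.2; secondary income: personal remittances received from nationals working abroad 690.5, personal remittances sent abroad by immigrant workers 576.3.)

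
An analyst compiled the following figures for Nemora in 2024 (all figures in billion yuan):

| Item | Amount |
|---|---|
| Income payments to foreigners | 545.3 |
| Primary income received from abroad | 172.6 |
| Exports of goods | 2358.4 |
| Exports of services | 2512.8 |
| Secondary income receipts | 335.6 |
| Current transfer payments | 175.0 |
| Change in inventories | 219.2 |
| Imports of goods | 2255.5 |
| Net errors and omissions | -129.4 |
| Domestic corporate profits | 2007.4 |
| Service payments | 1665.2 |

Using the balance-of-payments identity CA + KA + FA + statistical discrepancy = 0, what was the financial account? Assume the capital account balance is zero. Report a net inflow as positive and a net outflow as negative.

-609.0

Goods balance = 2358.4 - 2255.5 = 102.9
Services balance = 2512.8 - 1665.2 = 847.6
Trade balance (goods + services) = 102.9 + 847.6 = 950.5
Net primary income = 172.6 - 545.3 = -372.7
Net secondary income = 335.6 - 175.0 = 160.6
Current account = 950.5 + (-372.7) + 160.6 = 738.4
Financial account = -(738.4 + (-129.4)) = -609.0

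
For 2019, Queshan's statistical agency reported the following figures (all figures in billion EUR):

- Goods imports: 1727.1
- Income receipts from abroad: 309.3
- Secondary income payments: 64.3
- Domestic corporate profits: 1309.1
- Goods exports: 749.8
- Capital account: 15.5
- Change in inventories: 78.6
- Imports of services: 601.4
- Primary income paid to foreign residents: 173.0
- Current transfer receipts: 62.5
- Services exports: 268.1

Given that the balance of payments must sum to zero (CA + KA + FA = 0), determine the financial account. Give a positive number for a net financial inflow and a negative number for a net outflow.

1160.6

Goods balance = 749.8 - 1727.1 = -977.3
Services balance = 268.1 - 601.4 = -333.3
Trade balance (goods + services) = -977.3 + (-333.3) = -1310.6
Net primary income = 309.3 - 173.0 = 136.3
Net secondary income = 62.5 - 64.3 = -1.8
Current account = -1310.6 + 136.3 + (-1.8) = -1176.1
Financial account = -(-1176.1 + 15.5) = 1160.6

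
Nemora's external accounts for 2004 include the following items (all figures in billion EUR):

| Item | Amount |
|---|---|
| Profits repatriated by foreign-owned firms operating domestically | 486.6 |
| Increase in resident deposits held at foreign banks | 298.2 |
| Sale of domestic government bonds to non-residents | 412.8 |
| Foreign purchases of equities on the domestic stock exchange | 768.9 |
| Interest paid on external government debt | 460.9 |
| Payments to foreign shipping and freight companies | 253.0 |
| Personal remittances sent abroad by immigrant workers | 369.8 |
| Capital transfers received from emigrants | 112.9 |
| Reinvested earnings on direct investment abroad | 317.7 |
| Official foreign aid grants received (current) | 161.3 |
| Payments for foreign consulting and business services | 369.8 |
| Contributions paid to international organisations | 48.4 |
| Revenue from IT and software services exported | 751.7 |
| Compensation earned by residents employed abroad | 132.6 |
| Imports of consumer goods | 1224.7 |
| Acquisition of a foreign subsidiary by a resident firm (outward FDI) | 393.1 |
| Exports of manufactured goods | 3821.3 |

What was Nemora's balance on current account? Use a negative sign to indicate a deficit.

1971.4

Goods: 3821.3 - 1224.7 = 2596.6
Services: -253.0 + 751.7 - 369.8 = 128.9
Primary income: 132.6 - 460.9 - 486.6 + 317.7 = -497.2
Secondary income: -48.4 - 369.8 + 161.3 = -256.9
Current account = 2596.6 + 128.9 + (-497.2) + (-256.9) = 1971.4
(Excluded from the current account — financial account: increase in resident deposits held at foreign banks 298.2, sale of domestic government bonds to non-residents 412.8, foreign purchases of equities on the domestic stock exchange 768.9, acquisition of a foreign subsidiary by a resident firm (outward FDI) 393.1; capital account: capital transfers received from emigrants 112.9.)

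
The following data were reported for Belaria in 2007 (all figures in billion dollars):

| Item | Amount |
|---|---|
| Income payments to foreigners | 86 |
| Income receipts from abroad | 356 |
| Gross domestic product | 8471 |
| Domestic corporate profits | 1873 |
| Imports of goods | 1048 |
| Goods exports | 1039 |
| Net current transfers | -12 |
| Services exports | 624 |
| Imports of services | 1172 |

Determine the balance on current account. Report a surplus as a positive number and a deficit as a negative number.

-299

Goods balance = 1039 - 1048 = -9
Services balance = 624 - 1172 = -548
Trade balance (goods + services) = -9 + (-548) = -557
Net primary income = 356 - 86 = 270
Net secondary income = -12
Current account = -557 + 270 + (-12) = -299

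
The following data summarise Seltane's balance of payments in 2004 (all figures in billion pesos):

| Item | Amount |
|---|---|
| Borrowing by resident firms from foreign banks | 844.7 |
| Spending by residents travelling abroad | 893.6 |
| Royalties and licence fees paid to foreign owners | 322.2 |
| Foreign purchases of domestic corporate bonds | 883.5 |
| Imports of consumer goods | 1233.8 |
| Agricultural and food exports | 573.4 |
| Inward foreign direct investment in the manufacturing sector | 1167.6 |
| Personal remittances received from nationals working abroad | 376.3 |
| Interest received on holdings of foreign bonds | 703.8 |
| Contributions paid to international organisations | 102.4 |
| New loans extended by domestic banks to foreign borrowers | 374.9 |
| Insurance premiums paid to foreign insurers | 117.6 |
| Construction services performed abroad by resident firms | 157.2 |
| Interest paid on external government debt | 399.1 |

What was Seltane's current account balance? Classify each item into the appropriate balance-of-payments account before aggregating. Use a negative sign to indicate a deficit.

-1258.0

Goods: -1233.8 + 573.4 = -660.4
Services: -322.2 - 117.6 - 893.6 + 157.2 = -1176.2
Primary income: 703.8 - 399.1 = 304.7
Secondary income: -102.4 + 376.3 = 273.9
Current account = (-660.4) + (-1176.2) + 304.7 + 273.9 = -1258.0
(Excluded from the current account — financial account: borrowing by resident firms from foreign banks 844.7, foreign purchases of domestic corporate bonds 883.5, inward foreign direct investment in the manufacturing sector 1167.6, new loans extended by domestic banks to foreign borrowers 374.9.)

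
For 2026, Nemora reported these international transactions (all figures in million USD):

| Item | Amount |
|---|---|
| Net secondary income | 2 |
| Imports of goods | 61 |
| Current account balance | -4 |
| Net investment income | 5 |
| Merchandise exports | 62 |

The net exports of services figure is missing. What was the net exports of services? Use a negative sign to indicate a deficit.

-12

Current account = goods balance + services balance + net primary income + net secondary income
Sum of the known components = 8
Net exports of services = CA - (known components) = -4 - 8 = -12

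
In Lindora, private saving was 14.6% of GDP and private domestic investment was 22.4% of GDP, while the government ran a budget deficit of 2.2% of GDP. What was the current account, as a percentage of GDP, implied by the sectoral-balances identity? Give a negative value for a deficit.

By the sectoral-balances identity, CA = (S_private - I) + (T - G).
Private balance = 14.6 - 22.4 = -7.8
Government balance (T - G) = -2.2
CA = -7.8 + (-2.2) = -10.0

-10.0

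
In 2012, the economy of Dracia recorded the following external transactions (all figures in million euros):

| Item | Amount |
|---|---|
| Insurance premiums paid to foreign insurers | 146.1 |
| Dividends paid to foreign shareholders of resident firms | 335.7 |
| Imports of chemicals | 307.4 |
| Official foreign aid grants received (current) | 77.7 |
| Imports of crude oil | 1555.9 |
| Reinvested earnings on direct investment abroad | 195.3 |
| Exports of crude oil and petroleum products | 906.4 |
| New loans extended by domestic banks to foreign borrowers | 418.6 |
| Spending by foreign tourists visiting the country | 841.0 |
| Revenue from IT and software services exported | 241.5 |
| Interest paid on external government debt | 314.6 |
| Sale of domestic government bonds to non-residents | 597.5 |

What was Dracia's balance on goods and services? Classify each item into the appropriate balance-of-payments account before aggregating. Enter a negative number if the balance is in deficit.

Goods: -1555.9 - 307.4 + 906.4 = -956.9
Services: 841.0 - 146.1 + 241.5 = 936.4
Trade balance = -956.9 + 936.4 = -20.5
(Excluded from the trade balance — primary income: dividends paid to foreign shareholders of resident firms 335.7, reinvested earnings on direct investment abroad 195.3, interest paid on external government debt 314.6; secondary income: official foreign aid grants received (current) 77.7; financial account: new loans extended by domestic banks to foreign borrowers 418.6, sale of domestic government bonds to non-residents 597.5.)

-20.5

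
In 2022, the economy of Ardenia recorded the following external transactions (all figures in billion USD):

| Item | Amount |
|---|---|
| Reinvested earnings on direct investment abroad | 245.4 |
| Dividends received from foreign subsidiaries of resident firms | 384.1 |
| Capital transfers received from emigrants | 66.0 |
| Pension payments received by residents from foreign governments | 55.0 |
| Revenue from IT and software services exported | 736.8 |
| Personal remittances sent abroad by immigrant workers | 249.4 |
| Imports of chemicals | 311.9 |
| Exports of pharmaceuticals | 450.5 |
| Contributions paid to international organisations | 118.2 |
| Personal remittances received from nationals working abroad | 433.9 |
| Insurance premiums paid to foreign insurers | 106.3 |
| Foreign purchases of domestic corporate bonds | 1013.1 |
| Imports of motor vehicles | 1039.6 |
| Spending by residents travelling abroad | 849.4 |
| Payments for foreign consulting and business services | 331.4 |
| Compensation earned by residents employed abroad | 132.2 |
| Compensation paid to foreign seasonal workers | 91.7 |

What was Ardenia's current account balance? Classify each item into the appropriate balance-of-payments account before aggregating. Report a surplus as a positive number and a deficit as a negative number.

-660.0

Goods: -311.9 + 450.5 - 1039.6 = -901.0
Services: 736.8 - 106.3 - 849.4 - 331.4 = -550.3
Primary income: 245.4 - 91.7 + 384.1 + 132.2 = 670.0
Secondary income: 433.9 + 55.0 - 249.4 - 118.2 = 121.3
Current account = (-901.0) + (-550.3) + 670.0 + 121.3 = -660.0
(Excluded from the current account — capital account: capital transfers received from emigrants 66.0; financial account: foreign purchases of domestic corporate bonds 1013.1.)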